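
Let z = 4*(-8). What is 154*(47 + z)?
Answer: 2310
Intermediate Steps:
z = -32
154*(47 + z) = 154*(47 - 32) = 154*15 = 2310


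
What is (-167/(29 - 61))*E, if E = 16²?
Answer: 1336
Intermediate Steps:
E = 256
(-167/(29 - 61))*E = -167/(29 - 61)*256 = -167/(-32)*256 = -167*(-1/32)*256 = (167/32)*256 = 1336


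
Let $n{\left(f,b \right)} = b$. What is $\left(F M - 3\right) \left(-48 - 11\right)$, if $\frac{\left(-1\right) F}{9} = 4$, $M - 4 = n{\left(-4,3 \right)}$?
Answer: $15045$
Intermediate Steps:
$M = 7$ ($M = 4 + 3 = 7$)
$F = -36$ ($F = \left(-9\right) 4 = -36$)
$\left(F M - 3\right) \left(-48 - 11\right) = \left(\left(-36\right) 7 - 3\right) \left(-48 - 11\right) = \left(-252 - 3\right) \left(-59\right) = \left(-255\right) \left(-59\right) = 15045$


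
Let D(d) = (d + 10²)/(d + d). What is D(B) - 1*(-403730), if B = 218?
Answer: 88013299/218 ≈ 4.0373e+5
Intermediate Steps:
D(d) = (100 + d)/(2*d) (D(d) = (d + 100)/((2*d)) = (100 + d)*(1/(2*d)) = (100 + d)/(2*d))
D(B) - 1*(-403730) = (½)*(100 + 218)/218 - 1*(-403730) = (½)*(1/218)*318 + 403730 = 159/218 + 403730 = 88013299/218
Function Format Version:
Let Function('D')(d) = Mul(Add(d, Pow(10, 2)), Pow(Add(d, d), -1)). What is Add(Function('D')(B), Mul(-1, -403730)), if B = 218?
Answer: Rational(88013299, 218) ≈ 4.0373e+5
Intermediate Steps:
Function('D')(d) = Mul(Rational(1, 2), Pow(d, -1), Add(100, d)) (Function('D')(d) = Mul(Add(d, 100), Pow(Mul(2, d), -1)) = Mul(Add(100, d), Mul(Rational(1, 2), Pow(d, -1))) = Mul(Rational(1, 2), Pow(d, -1), Add(100, d)))
Add(Function('D')(B), Mul(-1, -403730)) = Add(Mul(Rational(1, 2), Pow(218, -1), Add(100, 218)), Mul(-1, -403730)) = Add(Mul(Rational(1, 2), Rational(1, 218), 318), 403730) = Add(Rational(159, 218), 403730) = Rational(88013299, 218)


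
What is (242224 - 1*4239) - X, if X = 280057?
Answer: -42072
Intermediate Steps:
(242224 - 1*4239) - X = (242224 - 1*4239) - 1*280057 = (242224 - 4239) - 280057 = 237985 - 280057 = -42072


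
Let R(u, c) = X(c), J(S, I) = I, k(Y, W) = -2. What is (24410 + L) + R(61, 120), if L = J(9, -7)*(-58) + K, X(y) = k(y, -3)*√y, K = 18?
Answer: 24834 - 4*√30 ≈ 24812.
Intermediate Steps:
X(y) = -2*√y
R(u, c) = -2*√c
L = 424 (L = -7*(-58) + 18 = 406 + 18 = 424)
(24410 + L) + R(61, 120) = (24410 + 424) - 4*√30 = 24834 - 4*√30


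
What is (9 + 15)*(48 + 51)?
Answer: 2376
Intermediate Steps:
(9 + 15)*(48 + 51) = 24*99 = 2376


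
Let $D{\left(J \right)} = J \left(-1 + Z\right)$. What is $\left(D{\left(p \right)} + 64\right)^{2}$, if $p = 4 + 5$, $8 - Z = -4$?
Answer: $26569$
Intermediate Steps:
$Z = 12$ ($Z = 8 - -4 = 8 + 4 = 12$)
$p = 9$
$D{\left(J \right)} = 11 J$ ($D{\left(J \right)} = J \left(-1 + 12\right) = J 11 = 11 J$)
$\left(D{\left(p \right)} + 64\right)^{2} = \left(11 \cdot 9 + 64\right)^{2} = \left(99 + 64\right)^{2} = 163^{2} = 26569$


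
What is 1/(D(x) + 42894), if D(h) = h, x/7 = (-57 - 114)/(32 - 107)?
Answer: 25/1072749 ≈ 2.3305e-5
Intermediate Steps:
x = 399/25 (x = 7*((-57 - 114)/(32 - 107)) = 7*(-171/(-75)) = 7*(-171*(-1/75)) = 7*(57/25) = 399/25 ≈ 15.960)
1/(D(x) + 42894) = 1/(399/25 + 42894) = 1/(1072749/25) = 25/1072749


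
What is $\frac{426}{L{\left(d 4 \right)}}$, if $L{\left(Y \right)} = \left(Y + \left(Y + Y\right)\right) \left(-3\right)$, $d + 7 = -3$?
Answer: $\frac{71}{60} \approx 1.1833$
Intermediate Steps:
$d = -10$ ($d = -7 - 3 = -10$)
$L{\left(Y \right)} = - 9 Y$ ($L{\left(Y \right)} = \left(Y + 2 Y\right) \left(-3\right) = 3 Y \left(-3\right) = - 9 Y$)
$\frac{426}{L{\left(d 4 \right)}} = \frac{426}{\left(-9\right) \left(\left(-10\right) 4\right)} = \frac{426}{\left(-9\right) \left(-40\right)} = \frac{426}{360} = 426 \cdot \frac{1}{360} = \frac{71}{60}$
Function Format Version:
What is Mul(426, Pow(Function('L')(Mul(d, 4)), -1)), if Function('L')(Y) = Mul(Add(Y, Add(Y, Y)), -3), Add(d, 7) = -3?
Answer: Rational(71, 60) ≈ 1.1833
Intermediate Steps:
d = -10 (d = Add(-7, -3) = -10)
Function('L')(Y) = Mul(-9, Y) (Function('L')(Y) = Mul(Add(Y, Mul(2, Y)), -3) = Mul(Mul(3, Y), -3) = Mul(-9, Y))
Mul(426, Pow(Function('L')(Mul(d, 4)), -1)) = Mul(426, Pow(Mul(-9, Mul(-10, 4)), -1)) = Mul(426, Pow(Mul(-9, -40), -1)) = Mul(426, Pow(360, -1)) = Mul(426, Rational(1, 360)) = Rational(71, 60)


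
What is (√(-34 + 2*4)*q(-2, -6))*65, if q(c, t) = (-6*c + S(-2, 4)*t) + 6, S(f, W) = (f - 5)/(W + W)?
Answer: 6045*I*√26/4 ≈ 7705.9*I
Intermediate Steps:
S(f, W) = (-5 + f)/(2*W) (S(f, W) = (-5 + f)/((2*W)) = (-5 + f)*(1/(2*W)) = (-5 + f)/(2*W))
q(c, t) = 6 - 6*c - 7*t/8 (q(c, t) = (-6*c + ((½)*(-5 - 2)/4)*t) + 6 = (-6*c + ((½)*(¼)*(-7))*t) + 6 = (-6*c - 7*t/8) + 6 = 6 - 6*c - 7*t/8)
(√(-34 + 2*4)*q(-2, -6))*65 = (√(-34 + 2*4)*(6 - 6*(-2) - 7/8*(-6)))*65 = (√(-34 + 8)*(6 + 12 + 21/4))*65 = (√(-26)*(93/4))*65 = ((I*√26)*(93/4))*65 = (93*I*√26/4)*65 = 6045*I*√26/4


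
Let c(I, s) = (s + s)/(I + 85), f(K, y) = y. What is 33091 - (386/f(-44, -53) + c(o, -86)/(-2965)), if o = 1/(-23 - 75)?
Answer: 43321041152997/1308860705 ≈ 33098.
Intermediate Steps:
o = -1/98 (o = 1/(-98) = -1/98 ≈ -0.010204)
c(I, s) = 2*s/(85 + I) (c(I, s) = (2*s)/(85 + I) = 2*s/(85 + I))
33091 - (386/f(-44, -53) + c(o, -86)/(-2965)) = 33091 - (386/(-53) + (2*(-86)/(85 - 1/98))/(-2965)) = 33091 - (386*(-1/53) + (2*(-86)/(8329/98))*(-1/2965)) = 33091 - (-386/53 + (2*(-86)*(98/8329))*(-1/2965)) = 33091 - (-386/53 - 16856/8329*(-1/2965)) = 33091 - (-386/53 + 16856/24695485) = 33091 - 1*(-9531563842/1308860705) = 33091 + 9531563842/1308860705 = 43321041152997/1308860705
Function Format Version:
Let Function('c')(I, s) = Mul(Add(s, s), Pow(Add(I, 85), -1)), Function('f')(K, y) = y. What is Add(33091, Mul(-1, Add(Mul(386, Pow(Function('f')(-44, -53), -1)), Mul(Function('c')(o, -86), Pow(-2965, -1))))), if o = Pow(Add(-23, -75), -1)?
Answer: Rational(43321041152997, 1308860705) ≈ 33098.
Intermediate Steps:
o = Rational(-1, 98) (o = Pow(-98, -1) = Rational(-1, 98) ≈ -0.010204)
Function('c')(I, s) = Mul(2, s, Pow(Add(85, I), -1)) (Function('c')(I, s) = Mul(Mul(2, s), Pow(Add(85, I), -1)) = Mul(2, s, Pow(Add(85, I), -1)))
Add(33091, Mul(-1, Add(Mul(386, Pow(Function('f')(-44, -53), -1)), Mul(Function('c')(o, -86), Pow(-2965, -1))))) = Add(33091, Mul(-1, Add(Mul(386, Pow(-53, -1)), Mul(Mul(2, -86, Pow(Add(85, Rational(-1, 98)), -1)), Pow(-2965, -1))))) = Add(33091, Mul(-1, Add(Mul(386, Rational(-1, 53)), Mul(Mul(2, -86, Pow(Rational(8329, 98), -1)), Rational(-1, 2965))))) = Add(33091, Mul(-1, Add(Rational(-386, 53), Mul(Mul(2, -86, Rational(98, 8329)), Rational(-1, 2965))))) = Add(33091, Mul(-1, Add(Rational(-386, 53), Mul(Rational(-16856, 8329), Rational(-1, 2965))))) = Add(33091, Mul(-1, Add(Rational(-386, 53), Rational(16856, 24695485)))) = Add(33091, Mul(-1, Rational(-9531563842, 1308860705))) = Add(33091, Rational(9531563842, 1308860705)) = Rational(43321041152997, 1308860705)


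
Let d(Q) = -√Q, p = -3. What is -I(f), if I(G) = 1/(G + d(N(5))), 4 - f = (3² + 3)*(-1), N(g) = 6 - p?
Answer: -1/13 ≈ -0.076923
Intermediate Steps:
N(g) = 9 (N(g) = 6 - 1*(-3) = 6 + 3 = 9)
f = 16 (f = 4 - (3² + 3)*(-1) = 4 - (9 + 3)*(-1) = 4 - 12*(-1) = 4 - 1*(-12) = 4 + 12 = 16)
I(G) = 1/(-3 + G) (I(G) = 1/(G - √9) = 1/(G - 1*3) = 1/(G - 3) = 1/(-3 + G))
-I(f) = -1/(-3 + 16) = -1/13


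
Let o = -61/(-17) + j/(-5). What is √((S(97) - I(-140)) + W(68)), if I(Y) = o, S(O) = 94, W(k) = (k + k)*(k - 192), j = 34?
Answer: 39*I*√79645/85 ≈ 129.49*I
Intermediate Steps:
W(k) = 2*k*(-192 + k) (W(k) = (2*k)*(-192 + k) = 2*k*(-192 + k))
o = -273/85 (o = -61/(-17) + 34/(-5) = -61*(-1/17) + 34*(-⅕) = 61/17 - 34/5 = -273/85 ≈ -3.2118)
I(Y) = -273/85
√((S(97) - I(-140)) + W(68)) = √((94 - 1*(-273/85)) + 2*68*(-192 + 68)) = √((94 + 273/85) + 2*68*(-124)) = √(8263/85 - 16864) = √(-1425177/85) = 39*I*√79645/85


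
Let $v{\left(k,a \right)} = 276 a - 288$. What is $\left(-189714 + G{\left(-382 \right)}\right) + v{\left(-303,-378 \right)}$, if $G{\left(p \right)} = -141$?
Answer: $-294471$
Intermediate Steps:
$v{\left(k,a \right)} = -288 + 276 a$
$\left(-189714 + G{\left(-382 \right)}\right) + v{\left(-303,-378 \right)} = \left(-189714 - 141\right) + \left(-288 + 276 \left(-378\right)\right) = -189855 - 104616 = -294471$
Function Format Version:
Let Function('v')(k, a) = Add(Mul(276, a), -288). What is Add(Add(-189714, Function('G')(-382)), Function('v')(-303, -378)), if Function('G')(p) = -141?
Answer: -294471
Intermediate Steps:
Function('v')(k, a) = Add(-288, Mul(276, a))
Add(Add(-189714, Function('G')(-382)), Function('v')(-303, -378)) = Add(Add(-189714, -141), Add(-288, Mul(276, -378))) = Add(-189855, Add(-288, -104328)) = Add(-189855, -104616) = -294471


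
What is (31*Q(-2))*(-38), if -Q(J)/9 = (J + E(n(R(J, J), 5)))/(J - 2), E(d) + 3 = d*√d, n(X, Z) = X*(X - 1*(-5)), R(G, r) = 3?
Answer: 26505/2 - 127224*√6 ≈ -2.9838e+5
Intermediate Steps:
n(X, Z) = X*(5 + X) (n(X, Z) = X*(X + 5) = X*(5 + X))
E(d) = -3 + d^(3/2) (E(d) = -3 + d*√d = -3 + d^(3/2))
Q(J) = -9*(-3 + J + 48*√6)/(-2 + J) (Q(J) = -9*(J + (-3 + (3*(5 + 3))^(3/2)))/(J - 2) = -9*(J + (-3 + (3*8)^(3/2)))/(-2 + J) = -9*(J + (-3 + 24^(3/2)))/(-2 + J) = -9*(J + (-3 + 48*√6))/(-2 + J) = -9*(-3 + J + 48*√6)/(-2 + J))
(31*Q(-2))*(-38) = (31*(9*(3 - 1*(-2) - 48*√6)/(-2 - 2)))*(-38) = (31*(9*(3 + 2 - 48*√6)/(-4)))*(-38) = (31*(9*(-¼)*(5 - 48*√6)))*(-38) = (31*(-45/4 + 108*√6))*(-38) = (-1395/4 + 3348*√6)*(-38) = 26505/2 - 127224*√6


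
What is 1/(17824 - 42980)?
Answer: -1/25156 ≈ -3.9752e-5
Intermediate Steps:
1/(17824 - 42980) = 1/(-25156) = -1/25156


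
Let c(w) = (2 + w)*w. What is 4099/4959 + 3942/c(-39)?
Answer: 8487745/2385279 ≈ 3.5584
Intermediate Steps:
c(w) = w*(2 + w)
4099/4959 + 3942/c(-39) = 4099/4959 + 3942/((-39*(2 - 39))) = 4099*(1/4959) + 3942/((-39*(-37))) = 4099/4959 + 3942/1443 = 4099/4959 + 3942*(1/1443) = 4099/4959 + 1314/481 = 8487745/2385279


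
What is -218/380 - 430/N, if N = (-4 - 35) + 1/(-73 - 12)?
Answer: 822882/78755 ≈ 10.449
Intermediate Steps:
N = -3316/85 (N = -39 + 1/(-85) = -39 - 1/85 = -3316/85 ≈ -39.012)
-218/380 - 430/N = -218/380 - 430/(-3316/85) = -218*1/380 - 430*(-85/3316) = -109/190 + 18275/1658 = 822882/78755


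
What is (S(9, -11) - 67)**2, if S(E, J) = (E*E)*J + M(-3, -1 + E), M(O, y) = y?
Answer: 902500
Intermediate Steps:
S(E, J) = -1 + E + J*E**2 (S(E, J) = (E*E)*J + (-1 + E) = E**2*J + (-1 + E) = J*E**2 + (-1 + E) = -1 + E + J*E**2)
(S(9, -11) - 67)**2 = ((-1 + 9 - 11*9**2) - 67)**2 = ((-1 + 9 - 11*81) - 67)**2 = ((-1 + 9 - 891) - 67)**2 = (-883 - 67)**2 = (-950)**2 = 902500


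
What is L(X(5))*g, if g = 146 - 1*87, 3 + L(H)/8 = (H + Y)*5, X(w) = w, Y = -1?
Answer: 8024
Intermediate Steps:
L(H) = -64 + 40*H (L(H) = -24 + 8*((H - 1)*5) = -24 + 8*((-1 + H)*5) = -24 + 8*(-5 + 5*H) = -24 + (-40 + 40*H) = -64 + 40*H)
g = 59 (g = 146 - 87 = 59)
L(X(5))*g = (-64 + 40*5)*59 = (-64 + 200)*59 = 136*59 = 8024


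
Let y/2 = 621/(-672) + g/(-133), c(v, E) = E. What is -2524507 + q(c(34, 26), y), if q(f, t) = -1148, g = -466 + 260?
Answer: -2525655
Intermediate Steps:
g = -206
y = 2659/2128 (y = 2*(621/(-672) - 206/(-133)) = 2*(621*(-1/672) - 206*(-1/133)) = 2*(-207/224 + 206/133) = 2*(2659/4256) = 2659/2128 ≈ 1.2495)
-2524507 + q(c(34, 26), y) = -2524507 - 1148 = -2525655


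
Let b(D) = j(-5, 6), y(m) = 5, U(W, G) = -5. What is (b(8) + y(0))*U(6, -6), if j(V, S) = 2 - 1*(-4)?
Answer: -55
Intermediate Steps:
j(V, S) = 6 (j(V, S) = 2 + 4 = 6)
b(D) = 6
(b(8) + y(0))*U(6, -6) = (6 + 5)*(-5) = 11*(-5) = -55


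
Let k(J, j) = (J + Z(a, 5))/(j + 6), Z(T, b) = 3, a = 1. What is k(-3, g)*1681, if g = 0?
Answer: 0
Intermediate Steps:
k(J, j) = (3 + J)/(6 + j) (k(J, j) = (J + 3)/(j + 6) = (3 + J)/(6 + j))
k(-3, g)*1681 = ((3 - 3)/(6 + 0))*1681 = (0/6)*1681 = ((⅙)*0)*1681 = 0*1681 = 0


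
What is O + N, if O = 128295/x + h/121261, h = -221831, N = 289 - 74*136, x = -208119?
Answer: -82250214484203/8412239353 ≈ -9777.4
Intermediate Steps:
N = -9775 (N = 289 - 10064 = -9775)
O = -20574808628/8412239353 (O = 128295/(-208119) - 221831/121261 = 128295*(-1/208119) - 221831*1/121261 = -42765/69373 - 221831/121261 = -20574808628/8412239353 ≈ -2.4458)
O + N = -20574808628/8412239353 - 9775 = -82250214484203/8412239353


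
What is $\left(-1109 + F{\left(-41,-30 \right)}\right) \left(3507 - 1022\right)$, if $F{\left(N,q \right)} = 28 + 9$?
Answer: $-2663920$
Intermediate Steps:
$F{\left(N,q \right)} = 37$
$\left(-1109 + F{\left(-41,-30 \right)}\right) \left(3507 - 1022\right) = \left(-1109 + 37\right) \left(3507 - 1022\right) = \left(-1072\right) 2485 = -2663920$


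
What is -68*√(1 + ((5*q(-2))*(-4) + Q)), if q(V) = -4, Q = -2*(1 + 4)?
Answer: -68*√71 ≈ -572.98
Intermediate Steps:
Q = -10 (Q = -2*5 = -10)
-68*√(1 + ((5*q(-2))*(-4) + Q)) = -68*√(1 + ((5*(-4))*(-4) - 10)) = -68*√(1 + (-20*(-4) - 10)) = -68*√(1 + (80 - 10)) = -68*√(1 + 70) = -68*√71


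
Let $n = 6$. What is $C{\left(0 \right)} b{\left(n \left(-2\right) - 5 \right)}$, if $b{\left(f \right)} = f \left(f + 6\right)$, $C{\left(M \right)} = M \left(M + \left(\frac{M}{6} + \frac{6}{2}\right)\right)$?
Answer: $0$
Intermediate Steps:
$C{\left(M \right)} = M \left(3 + \frac{7 M}{6}\right)$ ($C{\left(M \right)} = M \left(M + \left(M \frac{1}{6} + 6 \cdot \frac{1}{2}\right)\right) = M \left(M + \left(\frac{M}{6} + 3\right)\right) = M \left(M + \left(3 + \frac{M}{6}\right)\right) = M \left(3 + \frac{7 M}{6}\right)$)
$b{\left(f \right)} = f \left(6 + f\right)$
$C{\left(0 \right)} b{\left(n \left(-2\right) - 5 \right)} = \frac{1}{6} \cdot 0 \left(18 + 7 \cdot 0\right) \left(6 \left(-2\right) - 5\right) \left(6 + \left(6 \left(-2\right) - 5\right)\right) = \frac{1}{6} \cdot 0 \left(18 + 0\right) \left(-12 - 5\right) \left(6 - 17\right) = \frac{1}{6} \cdot 0 \cdot 18 \left(- 17 \left(6 - 17\right)\right) = 0 \left(\left(-17\right) \left(-11\right)\right) = 0 \cdot 187 = 0$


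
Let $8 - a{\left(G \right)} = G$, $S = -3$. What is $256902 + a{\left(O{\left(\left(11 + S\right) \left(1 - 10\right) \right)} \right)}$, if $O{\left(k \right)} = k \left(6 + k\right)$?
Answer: $252158$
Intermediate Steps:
$a{\left(G \right)} = 8 - G$
$256902 + a{\left(O{\left(\left(11 + S\right) \left(1 - 10\right) \right)} \right)} = 256902 + \left(8 - \left(11 - 3\right) \left(1 - 10\right) \left(6 + \left(11 - 3\right) \left(1 - 10\right)\right)\right) = 256902 + \left(8 - 8 \left(-9\right) \left(6 + 8 \left(-9\right)\right)\right) = 256902 + \left(8 - - 72 \left(6 - 72\right)\right) = 256902 + \left(8 - \left(-72\right) \left(-66\right)\right) = 256902 + \left(8 - 4752\right) = 256902 - 4744 = 252158$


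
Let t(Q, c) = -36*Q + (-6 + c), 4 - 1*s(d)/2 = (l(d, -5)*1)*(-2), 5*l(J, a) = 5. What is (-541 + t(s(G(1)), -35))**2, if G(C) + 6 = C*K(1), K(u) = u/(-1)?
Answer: 1028196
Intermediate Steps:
l(J, a) = 1 (l(J, a) = (1/5)*5 = 1)
K(u) = -u (K(u) = u*(-1) = -u)
G(C) = -6 - C (G(C) = -6 + C*(-1*1) = -6 + C*(-1) = -6 - C)
s(d) = 12 (s(d) = 8 - 2*1*1*(-2) = 8 - 2*(-2) = 8 + 4 = 12)
t(Q, c) = -6 + c - 36*Q
(-541 + t(s(G(1)), -35))**2 = (-541 + (-6 - 35 - 36*12))**2 = (-541 + (-6 - 35 - 432))**2 = (-541 - 473)**2 = (-1014)**2 = 1028196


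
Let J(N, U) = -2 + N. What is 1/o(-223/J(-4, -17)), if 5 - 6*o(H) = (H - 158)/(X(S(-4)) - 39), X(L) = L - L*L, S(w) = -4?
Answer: 2124/1045 ≈ 2.0325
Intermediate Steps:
X(L) = L - L²
o(H) = 137/354 + H/354 (o(H) = ⅚ - (H - 158)/(6*(-4*(1 - 1*(-4)) - 39)) = ⅚ - (-158 + H)/(6*(-4*(1 + 4) - 39)) = ⅚ - (-158 + H)/(6*(-4*5 - 39)) = ⅚ - (-158 + H)/(6*(-20 - 39)) = ⅚ - (-158 + H)/(6*(-59)) = ⅚ - (-158 + H)*(-1)/(6*59) = ⅚ - (158/59 - H/59)/6 = ⅚ + (-79/177 + H/354) = 137/354 + H/354)
1/o(-223/J(-4, -17)) = 1/(137/354 + (-223/(-2 - 4))/354) = 1/(137/354 + (-223/(-6))/354) = 1/(137/354 + (-223*(-⅙))/354) = 1/(137/354 + (1/354)*(223/6)) = 1/(137/354 + 223/2124) = 1/(1045/2124) = 2124/1045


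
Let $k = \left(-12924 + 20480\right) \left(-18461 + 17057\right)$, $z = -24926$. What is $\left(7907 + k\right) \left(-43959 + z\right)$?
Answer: $730230390545$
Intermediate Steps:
$k = -10608624$ ($k = 7556 \left(-1404\right) = -10608624$)
$\left(7907 + k\right) \left(-43959 + z\right) = \left(7907 - 10608624\right) \left(-43959 - 24926\right) = \left(-10600717\right) \left(-68885\right) = 730230390545$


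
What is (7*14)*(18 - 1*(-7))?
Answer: 2450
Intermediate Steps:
(7*14)*(18 - 1*(-7)) = 98*(18 + 7) = 98*25 = 2450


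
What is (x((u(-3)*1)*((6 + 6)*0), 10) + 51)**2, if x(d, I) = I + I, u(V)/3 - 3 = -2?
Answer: 5041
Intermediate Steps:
u(V) = 3 (u(V) = 9 + 3*(-2) = 9 - 6 = 3)
x(d, I) = 2*I
(x((u(-3)*1)*((6 + 6)*0), 10) + 51)**2 = (2*10 + 51)**2 = (20 + 51)**2 = 71**2 = 5041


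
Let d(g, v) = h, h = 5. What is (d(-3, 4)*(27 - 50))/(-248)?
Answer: 115/248 ≈ 0.46371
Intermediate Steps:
d(g, v) = 5
(d(-3, 4)*(27 - 50))/(-248) = (5*(27 - 50))/(-248) = (5*(-23))*(-1/248) = -115*(-1/248) = 115/248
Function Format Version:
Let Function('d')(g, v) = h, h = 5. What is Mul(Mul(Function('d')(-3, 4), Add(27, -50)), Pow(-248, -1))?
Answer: Rational(115, 248) ≈ 0.46371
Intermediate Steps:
Function('d')(g, v) = 5
Mul(Mul(Function('d')(-3, 4), Add(27, -50)), Pow(-248, -1)) = Mul(Mul(5, Add(27, -50)), Pow(-248, -1)) = Mul(Mul(5, -23), Rational(-1, 248)) = Mul(-115, Rational(-1, 248)) = Rational(115, 248)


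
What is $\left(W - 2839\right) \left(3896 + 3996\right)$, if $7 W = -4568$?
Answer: $- \frac{192888372}{7} \approx -2.7555 \cdot 10^{7}$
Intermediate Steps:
$W = - \frac{4568}{7}$ ($W = \frac{1}{7} \left(-4568\right) = - \frac{4568}{7} \approx -652.57$)
$\left(W - 2839\right) \left(3896 + 3996\right) = \left(- \frac{4568}{7} - 2839\right) \left(3896 + 3996\right) = \left(- \frac{24441}{7}\right) 7892 = - \frac{192888372}{7}$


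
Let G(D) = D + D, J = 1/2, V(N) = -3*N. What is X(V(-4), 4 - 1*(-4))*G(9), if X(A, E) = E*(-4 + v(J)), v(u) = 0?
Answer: -576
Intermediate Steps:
J = ½ (J = 1*(½) = ½ ≈ 0.50000)
X(A, E) = -4*E (X(A, E) = E*(-4 + 0) = E*(-4) = -4*E)
G(D) = 2*D
X(V(-4), 4 - 1*(-4))*G(9) = (-4*(4 - 1*(-4)))*(2*9) = -4*(4 + 4)*18 = -4*8*18 = -32*18 = -576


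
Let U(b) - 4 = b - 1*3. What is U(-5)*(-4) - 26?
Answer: -10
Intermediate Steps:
U(b) = 1 + b (U(b) = 4 + (b - 1*3) = 4 + (b - 3) = 4 + (-3 + b) = 1 + b)
U(-5)*(-4) - 26 = (1 - 5)*(-4) - 26 = -4*(-4) - 26 = 16 - 26 = -10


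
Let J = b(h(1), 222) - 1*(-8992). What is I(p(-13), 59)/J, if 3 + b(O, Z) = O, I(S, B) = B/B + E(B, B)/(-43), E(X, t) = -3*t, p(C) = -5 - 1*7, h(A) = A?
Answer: 22/38657 ≈ 0.00056911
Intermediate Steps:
p(C) = -12 (p(C) = -5 - 7 = -12)
I(S, B) = 1 + 3*B/43 (I(S, B) = B/B - 3*B/(-43) = 1 - 3*B*(-1/43) = 1 + 3*B/43)
b(O, Z) = -3 + O
J = 8990 (J = (-3 + 1) - 1*(-8992) = -2 + 8992 = 8990)
I(p(-13), 59)/J = (1 + (3/43)*59)/8990 = (1 + 177/43)*(1/8990) = (220/43)*(1/8990) = 22/38657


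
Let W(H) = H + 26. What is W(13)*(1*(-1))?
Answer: -39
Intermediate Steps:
W(H) = 26 + H
W(13)*(1*(-1)) = (26 + 13)*(1*(-1)) = 39*(-1) = -39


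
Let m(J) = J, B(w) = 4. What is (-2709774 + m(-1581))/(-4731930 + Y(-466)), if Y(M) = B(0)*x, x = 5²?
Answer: 542271/946366 ≈ 0.57300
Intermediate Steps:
x = 25
Y(M) = 100 (Y(M) = 4*25 = 100)
(-2709774 + m(-1581))/(-4731930 + Y(-466)) = (-2709774 - 1581)/(-4731930 + 100) = -2711355/(-4731830) = -2711355*(-1/4731830) = 542271/946366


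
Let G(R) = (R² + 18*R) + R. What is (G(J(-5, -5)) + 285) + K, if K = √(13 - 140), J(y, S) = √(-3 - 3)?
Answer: 279 + I*√127 + 19*I*√6 ≈ 279.0 + 57.81*I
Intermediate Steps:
J(y, S) = I*√6 (J(y, S) = √(-6) = I*√6)
K = I*√127 (K = √(-127) = I*√127 ≈ 11.269*I)
G(R) = R² + 19*R
(G(J(-5, -5)) + 285) + K = ((I*√6)*(19 + I*√6) + 285) + I*√127 = (I*√6*(19 + I*√6) + 285) + I*√127 = (285 + I*√6*(19 + I*√6)) + I*√127 = 285 + I*√127 + I*√6*(19 + I*√6)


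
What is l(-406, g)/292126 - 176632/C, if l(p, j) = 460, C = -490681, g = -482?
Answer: 25912256446/71670338903 ≈ 0.36155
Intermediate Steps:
l(-406, g)/292126 - 176632/C = 460/292126 - 176632/(-490681) = 460*(1/292126) - 176632*(-1/490681) = 230/146063 + 176632/490681 = 25912256446/71670338903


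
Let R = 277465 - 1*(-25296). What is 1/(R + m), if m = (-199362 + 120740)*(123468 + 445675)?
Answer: -1/44746858185 ≈ -2.2348e-11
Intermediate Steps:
R = 302761 (R = 277465 + 25296 = 302761)
m = -44747160946 (m = -78622*569143 = -44747160946)
1/(R + m) = 1/(302761 - 44747160946) = 1/(-44746858185) = -1/44746858185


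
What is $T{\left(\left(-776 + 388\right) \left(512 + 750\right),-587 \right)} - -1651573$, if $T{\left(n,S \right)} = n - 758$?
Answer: $1161159$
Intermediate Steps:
$T{\left(n,S \right)} = -758 + n$
$T{\left(\left(-776 + 388\right) \left(512 + 750\right),-587 \right)} - -1651573 = \left(-758 + \left(-776 + 388\right) \left(512 + 750\right)\right) - -1651573 = \left(-758 - 489656\right) + 1651573 = -490414 + 1651573 = 1161159$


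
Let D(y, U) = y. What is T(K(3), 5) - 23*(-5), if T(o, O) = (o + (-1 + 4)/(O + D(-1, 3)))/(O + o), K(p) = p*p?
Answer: 6479/56 ≈ 115.70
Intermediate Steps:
K(p) = p²
T(o, O) = (o + 3/(-1 + O))/(O + o) (T(o, O) = (o + (-1 + 4)/(O - 1))/(O + o) = (o + 3/(-1 + O))/(O + o))
T(K(3), 5) - 23*(-5) = (3 - 1*3² + 5*3²)/(5² - 1*5 - 1*3² + 5*3²) - 23*(-5) = (3 - 1*9 + 5*9)/(25 - 5 - 1*9 + 5*9) + 115 = (3 - 9 + 45)/(25 - 5 - 9 + 45) + 115 = 39/56 + 115 = 6479/56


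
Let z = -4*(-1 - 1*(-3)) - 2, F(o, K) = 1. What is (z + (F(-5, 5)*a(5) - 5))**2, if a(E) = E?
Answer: 100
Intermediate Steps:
z = -10 (z = -4*(-1 + 3) - 2 = -4*2 - 2 = -8 - 2 = -10)
(z + (F(-5, 5)*a(5) - 5))**2 = (-10 + (1*5 - 5))**2 = (-10 + (5 - 5))**2 = (-10 + 0)**2 = (-10)**2 = 100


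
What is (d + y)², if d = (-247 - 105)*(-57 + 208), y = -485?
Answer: 2876927769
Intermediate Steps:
d = -53152 (d = -352*151 = -53152)
(d + y)² = (-53152 - 485)² = (-53637)² = 2876927769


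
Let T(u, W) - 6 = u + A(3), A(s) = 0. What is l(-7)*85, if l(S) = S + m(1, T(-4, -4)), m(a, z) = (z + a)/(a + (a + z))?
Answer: -2125/4 ≈ -531.25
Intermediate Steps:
T(u, W) = 6 + u (T(u, W) = 6 + (u + 0) = 6 + u)
m(a, z) = (a + z)/(z + 2*a)
l(S) = ¾ + S (l(S) = S + (1 + (6 - 4))/((6 - 4) + 2*1) = S + (1 + 2)/(2 + 2) = S + 3/4 = S + (¼)*3 = S + ¾ = ¾ + S)
l(-7)*85 = (¾ - 7)*85 = -25/4*85 = -2125/4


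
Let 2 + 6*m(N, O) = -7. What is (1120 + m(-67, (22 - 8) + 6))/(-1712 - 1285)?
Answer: -2237/5994 ≈ -0.37321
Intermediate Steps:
m(N, O) = -3/2 (m(N, O) = -⅓ + (⅙)*(-7) = -⅓ - 7/6 = -3/2)
(1120 + m(-67, (22 - 8) + 6))/(-1712 - 1285) = (1120 - 3/2)/(-1712 - 1285) = (2237/2)/(-2997) = (2237/2)*(-1/2997) = -2237/5994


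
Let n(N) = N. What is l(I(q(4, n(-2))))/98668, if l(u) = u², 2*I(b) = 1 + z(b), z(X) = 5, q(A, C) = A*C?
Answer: 9/98668 ≈ 9.1215e-5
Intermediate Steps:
I(b) = 3 (I(b) = (1 + 5)/2 = (½)*6 = 3)
l(I(q(4, n(-2))))/98668 = 3²/98668 = 9*(1/98668) = 9/98668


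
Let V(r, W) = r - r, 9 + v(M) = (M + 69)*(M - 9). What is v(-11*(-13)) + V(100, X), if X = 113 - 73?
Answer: 28399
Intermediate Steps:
X = 40
v(M) = -9 + (-9 + M)*(69 + M) (v(M) = -9 + (M + 69)*(M - 9) = -9 + (69 + M)*(-9 + M) = -9 + (-9 + M)*(69 + M))
V(r, W) = 0
v(-11*(-13)) + V(100, X) = (-630 + (-11*(-13))² + 60*(-11*(-13))) + 0 = (-630 + 143² + 60*143) + 0 = (-630 + 20449 + 8580) + 0 = 28399 + 0 = 28399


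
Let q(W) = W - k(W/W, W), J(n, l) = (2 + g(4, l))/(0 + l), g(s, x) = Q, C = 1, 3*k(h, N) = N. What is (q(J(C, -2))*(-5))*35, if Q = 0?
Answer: 350/3 ≈ 116.67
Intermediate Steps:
k(h, N) = N/3
g(s, x) = 0
J(n, l) = 2/l (J(n, l) = (2 + 0)/(0 + l) = 2/l)
q(W) = 2*W/3 (q(W) = W - W/3 = 2*W/3)
(q(J(C, -2))*(-5))*35 = ((2*(2/(-2))/3)*(-5))*35 = ((2*(2*(-1/2))/3)*(-5))*35 = (((2/3)*(-1))*(-5))*35 = -2/3*(-5)*35 = (10/3)*35 = 350/3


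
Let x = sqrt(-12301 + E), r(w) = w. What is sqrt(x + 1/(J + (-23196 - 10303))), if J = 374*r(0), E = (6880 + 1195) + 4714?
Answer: sqrt(-33499 + 2244366002*sqrt(122))/33499 ≈ 4.7001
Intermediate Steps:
E = 12789 (E = 8075 + 4714 = 12789)
J = 0 (J = 374*0 = 0)
x = 2*sqrt(122) (x = sqrt(-12301 + 12789) = sqrt(488) = 2*sqrt(122) ≈ 22.091)
sqrt(x + 1/(J + (-23196 - 10303))) = sqrt(2*sqrt(122) + 1/(0 + (-23196 - 10303))) = sqrt(2*sqrt(122) + 1/(0 - 33499)) = sqrt(2*sqrt(122) + 1/(-33499)) = sqrt(2*sqrt(122) - 1/33499) = sqrt(-1/33499 + 2*sqrt(122))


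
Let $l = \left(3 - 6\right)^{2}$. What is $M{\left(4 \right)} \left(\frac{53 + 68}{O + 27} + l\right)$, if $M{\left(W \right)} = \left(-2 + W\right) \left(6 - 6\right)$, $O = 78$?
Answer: $0$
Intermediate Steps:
$l = 9$ ($l = \left(-3\right)^{2} = 9$)
$M{\left(W \right)} = 0$ ($M{\left(W \right)} = \left(-2 + W\right) 0 = 0$)
$M{\left(4 \right)} \left(\frac{53 + 68}{O + 27} + l\right) = 0 \left(\frac{53 + 68}{78 + 27} + 9\right) = 0 \left(\frac{121}{105} + 9\right) = 0 \cdot \frac{1066}{105} = 0$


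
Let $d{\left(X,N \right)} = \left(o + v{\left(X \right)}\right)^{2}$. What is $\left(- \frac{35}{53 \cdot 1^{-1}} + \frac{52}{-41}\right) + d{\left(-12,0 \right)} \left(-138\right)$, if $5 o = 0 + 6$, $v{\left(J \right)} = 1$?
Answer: $- \frac{36389529}{54325} \approx -669.85$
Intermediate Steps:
$o = \frac{6}{5}$ ($o = \frac{0 + 6}{5} = \frac{1}{5} \cdot 6 = \frac{6}{5} \approx 1.2$)
$d{\left(X,N \right)} = \frac{121}{25}$ ($d{\left(X,N \right)} = \left(\frac{6}{5} + 1\right)^{2} = \left(\frac{11}{5}\right)^{2} = \frac{121}{25}$)
$\left(- \frac{35}{53 \cdot 1^{-1}} + \frac{52}{-41}\right) + d{\left(-12,0 \right)} \left(-138\right) = \left(- \frac{35}{53 \cdot 1^{-1}} + \frac{52}{-41}\right) + \frac{121}{25} \left(-138\right) = \left(- \frac{35}{53 \cdot 1} + 52 \left(- \frac{1}{41}\right)\right) - \frac{16698}{25} = \left(- \frac{35}{53} - \frac{52}{41}\right) - \frac{16698}{25} = - \frac{4191}{2173} - \frac{16698}{25} = - \frac{36389529}{54325}$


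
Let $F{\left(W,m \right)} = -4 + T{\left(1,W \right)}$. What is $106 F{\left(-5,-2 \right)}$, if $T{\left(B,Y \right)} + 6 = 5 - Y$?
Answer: $0$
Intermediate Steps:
$T{\left(B,Y \right)} = -1 - Y$ ($T{\left(B,Y \right)} = -6 - \left(-5 + Y\right) = -1 - Y$)
$F{\left(W,m \right)} = -5 - W$ ($F{\left(W,m \right)} = -4 - \left(1 + W\right) = -5 - W$)
$106 F{\left(-5,-2 \right)} = 106 \left(-5 - -5\right) = 106 \left(-5 + 5\right) = 106 \cdot 0 = 0$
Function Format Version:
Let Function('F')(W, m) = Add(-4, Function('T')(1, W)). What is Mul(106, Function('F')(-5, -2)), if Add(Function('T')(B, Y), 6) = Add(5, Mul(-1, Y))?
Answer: 0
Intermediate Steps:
Function('T')(B, Y) = Add(-1, Mul(-1, Y)) (Function('T')(B, Y) = Add(-6, Add(5, Mul(-1, Y))) = Add(-1, Mul(-1, Y)))
Function('F')(W, m) = Add(-5, Mul(-1, W)) (Function('F')(W, m) = Add(-4, Add(-1, Mul(-1, W))) = Add(-5, Mul(-1, W)))
Mul(106, Function('F')(-5, -2)) = Mul(106, Add(-5, Mul(-1, -5))) = Mul(106, Add(-5, 5)) = Mul(106, 0) = 0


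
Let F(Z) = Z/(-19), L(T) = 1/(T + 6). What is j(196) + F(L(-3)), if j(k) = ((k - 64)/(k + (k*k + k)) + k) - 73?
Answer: 686999/5586 ≈ 122.99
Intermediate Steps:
L(T) = 1/(6 + T)
F(Z) = -Z/19 (F(Z) = Z*(-1/19) = -Z/19)
j(k) = -73 + k + (-64 + k)/(k**2 + 2*k) (j(k) = ((-64 + k)/(k + (k**2 + k)) + k) - 73 = ((-64 + k)/(k + (k + k**2)) + k) - 73 = ((-64 + k)/(k**2 + 2*k) + k) - 73 = (k + (-64 + k)/(k**2 + 2*k)) - 73 = -73 + k + (-64 + k)/(k**2 + 2*k))
j(196) + F(L(-3)) = (-64 + 196**3 - 145*196 - 71*196**2)/(196*(2 + 196)) - 1/(19*(6 - 3)) = (1/196)*(-64 + 7529536 - 28420 - 71*38416)/198 - 1/19/3 = (1/196)*(1/198)*(-64 + 7529536 - 28420 - 2727536) - 1/19*1/3 = (1/196)*(1/198)*4773516 - 1/57 = 36163/294 - 1/57 = 686999/5586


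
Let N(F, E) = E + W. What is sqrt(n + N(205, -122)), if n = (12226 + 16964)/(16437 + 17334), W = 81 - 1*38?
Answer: I*sqrt(9901353261)/11257 ≈ 8.8394*I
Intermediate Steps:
W = 43 (W = 81 - 38 = 43)
n = 9730/11257 (n = 29190/33771 = 29190*(1/33771) = 9730/11257 ≈ 0.86435)
N(F, E) = 43 + E (N(F, E) = E + 43 = 43 + E)
sqrt(n + N(205, -122)) = sqrt(9730/11257 + (43 - 122)) = sqrt(9730/11257 - 79) = sqrt(-879573/11257) = I*sqrt(9901353261)/11257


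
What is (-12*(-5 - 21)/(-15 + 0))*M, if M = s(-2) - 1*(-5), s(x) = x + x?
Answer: -104/5 ≈ -20.800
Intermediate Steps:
s(x) = 2*x
M = 1 (M = 2*(-2) - 1*(-5) = -4 + 5 = 1)
(-12*(-5 - 21)/(-15 + 0))*M = -12*(-5 - 21)/(-15 + 0)*1 = -(-312)/(-15)*1 = -(-312)*(-1)/15*1 = -12*26/15*1 = -104/5*1 = -104/5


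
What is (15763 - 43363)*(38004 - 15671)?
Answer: -616390800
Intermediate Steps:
(15763 - 43363)*(38004 - 15671) = -27600*22333 = -616390800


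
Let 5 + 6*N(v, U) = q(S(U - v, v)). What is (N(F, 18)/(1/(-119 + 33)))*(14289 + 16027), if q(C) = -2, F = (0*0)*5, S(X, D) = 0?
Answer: 9125116/3 ≈ 3.0417e+6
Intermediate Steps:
F = 0 (F = 0*5 = 0)
N(v, U) = -7/6 (N(v, U) = -⅚ + (⅙)*(-2) = -⅚ - ⅓ = -7/6)
(N(F, 18)/(1/(-119 + 33)))*(14289 + 16027) = (-7/(6*(1/(-119 + 33))))*(14289 + 16027) = -7/(6*(1/(-86)))*30316 = -7/(6*(-1/86))*30316 = -7/6*(-86)*30316 = (301/3)*30316 = 9125116/3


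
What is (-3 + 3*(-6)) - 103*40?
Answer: -4141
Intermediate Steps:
(-3 + 3*(-6)) - 103*40 = (-3 - 18) - 4120 = -21 - 4120 = -4141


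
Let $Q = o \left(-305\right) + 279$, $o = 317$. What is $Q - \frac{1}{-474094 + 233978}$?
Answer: $- \frac{23148623095}{240116} \approx -96406.0$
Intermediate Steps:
$Q = -96406$ ($Q = 317 \left(-305\right) + 279 = -96685 + 279 = -96406$)
$Q - \frac{1}{-474094 + 233978} = -96406 - \frac{1}{-474094 + 233978} = -96406 - \frac{1}{-240116} = -96406 - - \frac{1}{240116} = -96406 + \frac{1}{240116} = - \frac{23148623095}{240116}$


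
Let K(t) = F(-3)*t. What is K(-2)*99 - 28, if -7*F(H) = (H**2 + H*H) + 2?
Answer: 3764/7 ≈ 537.71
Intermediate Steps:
F(H) = -2/7 - 2*H**2/7 (F(H) = -((H**2 + H*H) + 2)/7 = -((H**2 + H**2) + 2)/7 = -(2*H**2 + 2)/7 = -(2 + 2*H**2)/7 = -2/7 - 2*H**2/7)
K(t) = -20*t/7 (K(t) = (-2/7 - 2/7*(-3)**2)*t = (-2/7 - 2/7*9)*t = (-2/7 - 18/7)*t = -20*t/7)
K(-2)*99 - 28 = -20/7*(-2)*99 - 28 = (40/7)*99 - 28 = 3960/7 - 28 = 3764/7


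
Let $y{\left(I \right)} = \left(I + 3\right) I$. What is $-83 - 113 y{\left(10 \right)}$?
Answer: $-14773$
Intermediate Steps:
$y{\left(I \right)} = I \left(3 + I\right)$ ($y{\left(I \right)} = \left(3 + I\right) I = I \left(3 + I\right)$)
$-83 - 113 y{\left(10 \right)} = -83 - 113 \cdot 10 \left(3 + 10\right) = -83 - 113 \cdot 10 \cdot 13 = -83 - 14690 = -14773$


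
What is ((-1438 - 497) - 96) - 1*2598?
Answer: -4629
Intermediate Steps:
((-1438 - 497) - 96) - 1*2598 = (-1935 - 96) - 2598 = -2031 - 2598 = -4629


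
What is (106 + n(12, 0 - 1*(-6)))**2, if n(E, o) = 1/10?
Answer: 1125721/100 ≈ 11257.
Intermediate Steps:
n(E, o) = 1/10
(106 + n(12, 0 - 1*(-6)))**2 = (106 + 1/10)**2 = (1061/10)**2 = 1125721/100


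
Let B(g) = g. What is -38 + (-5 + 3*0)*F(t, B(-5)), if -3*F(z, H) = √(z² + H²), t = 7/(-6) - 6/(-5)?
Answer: -38 + √22501/18 ≈ -29.666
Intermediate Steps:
t = 1/30 (t = 7*(-⅙) - 6*(-⅕) = -7/6 + 6/5 = 1/30 ≈ 0.033333)
F(z, H) = -√(H² + z²)/3 (F(z, H) = -√(z² + H²)/3 = -√(H² + z²)/3)
-38 + (-5 + 3*0)*F(t, B(-5)) = -38 + (-5 + 3*0)*(-√((-5)² + (1/30)²)/3) = -38 + (-5 + 0)*(-√(25 + 1/900)/3) = -38 - (-5)*√(22501/900)/3 = -38 - (-5)*√22501/30/3 = -38 - (-1)*√22501/18 = -38 + √22501/18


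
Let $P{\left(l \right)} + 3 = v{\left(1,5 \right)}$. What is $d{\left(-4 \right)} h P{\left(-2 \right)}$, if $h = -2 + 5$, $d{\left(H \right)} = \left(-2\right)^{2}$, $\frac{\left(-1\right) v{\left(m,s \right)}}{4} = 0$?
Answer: $-36$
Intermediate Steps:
$v{\left(m,s \right)} = 0$ ($v{\left(m,s \right)} = \left(-4\right) 0 = 0$)
$P{\left(l \right)} = -3$ ($P{\left(l \right)} = -3 + 0 = -3$)
$d{\left(H \right)} = 4$
$h = 3$
$d{\left(-4 \right)} h P{\left(-2 \right)} = 4 \cdot 3 \left(-3\right) = 12 \left(-3\right) = -36$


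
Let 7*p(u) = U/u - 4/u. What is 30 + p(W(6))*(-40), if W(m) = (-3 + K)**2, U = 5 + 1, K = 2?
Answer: 130/7 ≈ 18.571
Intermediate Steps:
U = 6
W(m) = 1 (W(m) = (-3 + 2)**2 = (-1)**2 = 1)
p(u) = 2/(7*u) (p(u) = (6/u - 4/u)/7 = (2/u)/7 = 2/(7*u))
30 + p(W(6))*(-40) = 30 + ((2/7)/1)*(-40) = 30 + ((2/7)*1)*(-40) = 30 + (2/7)*(-40) = 30 - 80/7 = 130/7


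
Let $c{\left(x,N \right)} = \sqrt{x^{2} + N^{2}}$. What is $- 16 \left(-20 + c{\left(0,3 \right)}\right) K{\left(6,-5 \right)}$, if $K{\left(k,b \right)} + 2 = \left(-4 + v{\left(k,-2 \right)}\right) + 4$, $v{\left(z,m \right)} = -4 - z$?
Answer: $-3264$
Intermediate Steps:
$c{\left(x,N \right)} = \sqrt{N^{2} + x^{2}}$
$K{\left(k,b \right)} = -6 - k$ ($K{\left(k,b \right)} = -2 + \left(\left(-4 - \left(4 + k\right)\right) + 4\right) = -2 + \left(\left(-8 - k\right) + 4\right) = -2 - \left(4 + k\right) = -6 - k$)
$- 16 \left(-20 + c{\left(0,3 \right)}\right) K{\left(6,-5 \right)} = - 16 \left(-20 + \sqrt{3^{2} + 0^{2}}\right) \left(-6 - 6\right) = - 16 \left(-20 + \sqrt{9 + 0}\right) \left(-6 - 6\right) = - 16 \left(-20 + \sqrt{9}\right) \left(-12\right) = - 16 \left(-20 + 3\right) \left(-12\right) = \left(-16\right) \left(-17\right) \left(-12\right) = 272 \left(-12\right) = -3264$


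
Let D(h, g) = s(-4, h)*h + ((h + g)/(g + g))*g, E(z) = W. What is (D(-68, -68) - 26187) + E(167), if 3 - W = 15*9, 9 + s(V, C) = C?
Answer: -21151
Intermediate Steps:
s(V, C) = -9 + C
W = -132 (W = 3 - 15*9 = 3 - 1*135 = 3 - 135 = -132)
E(z) = -132
D(h, g) = g/2 + h/2 + h*(-9 + h) (D(h, g) = (-9 + h)*h + ((h + g)/(g + g))*g = h*(-9 + h) + ((g + h)/((2*g)))*g = h*(-9 + h) + ((g + h)*(1/(2*g)))*g = h*(-9 + h) + ((g + h)/(2*g))*g = h*(-9 + h) + (g/2 + h/2) = g/2 + h/2 + h*(-9 + h))
(D(-68, -68) - 26187) + E(167) = (((½)*(-68) + (½)*(-68) - 68*(-9 - 68)) - 26187) - 132 = ((-34 - 34 - 68*(-77)) - 26187) - 132 = ((-34 - 34 + 5236) - 26187) - 132 = (5168 - 26187) - 132 = -21019 - 132 = -21151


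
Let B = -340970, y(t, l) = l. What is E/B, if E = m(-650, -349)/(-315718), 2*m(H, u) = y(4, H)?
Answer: -5/1656159484 ≈ -3.0190e-9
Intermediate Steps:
m(H, u) = H/2
E = 25/24286 (E = ((1/2)*(-650))/(-315718) = -325*(-1/315718) = 25/24286 ≈ 0.0010294)
E/B = (25/24286)/(-340970) = (25/24286)*(-1/340970) = -5/1656159484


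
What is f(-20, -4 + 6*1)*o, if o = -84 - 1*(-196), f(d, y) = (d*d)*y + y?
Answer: 89824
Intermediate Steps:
f(d, y) = y + y*d² (f(d, y) = d²*y + y = y*d² + y = y + y*d²)
o = 112 (o = -84 + 196 = 112)
f(-20, -4 + 6*1)*o = ((-4 + 6*1)*(1 + (-20)²))*112 = ((-4 + 6)*(1 + 400))*112 = (2*401)*112 = 802*112 = 89824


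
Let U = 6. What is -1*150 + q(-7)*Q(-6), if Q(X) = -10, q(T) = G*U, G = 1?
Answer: -210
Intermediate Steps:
q(T) = 6 (q(T) = 1*6 = 6)
-1*150 + q(-7)*Q(-6) = -1*150 + 6*(-10) = -150 - 60 = -210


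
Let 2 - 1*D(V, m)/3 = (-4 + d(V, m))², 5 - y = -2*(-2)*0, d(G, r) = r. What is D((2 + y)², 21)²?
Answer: 741321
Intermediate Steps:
y = 5 (y = 5 - (-2*(-2))*0 = 5 - 4*0 = 5 - 1*0 = 5 + 0 = 5)
D(V, m) = 6 - 3*(-4 + m)²
D((2 + y)², 21)² = (6 - 3*(-4 + 21)²)² = (6 - 3*17²)² = (6 - 3*289)² = (6 - 867)² = (-861)² = 741321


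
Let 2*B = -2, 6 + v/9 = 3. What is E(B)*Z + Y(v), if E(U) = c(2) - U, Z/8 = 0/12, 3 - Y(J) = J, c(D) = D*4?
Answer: 30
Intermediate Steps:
v = -27 (v = -54 + 9*3 = -54 + 27 = -27)
c(D) = 4*D
Y(J) = 3 - J
Z = 0 (Z = 8*(0/12) = 8*(0*(1/12)) = 8*0 = 0)
B = -1 (B = (½)*(-2) = -1)
E(U) = 8 - U (E(U) = 4*2 - U = 8 - U)
E(B)*Z + Y(v) = (8 - 1*(-1))*0 + (3 - 1*(-27)) = (8 + 1)*0 + (3 + 27) = 9*0 + 30 = 0 + 30 = 30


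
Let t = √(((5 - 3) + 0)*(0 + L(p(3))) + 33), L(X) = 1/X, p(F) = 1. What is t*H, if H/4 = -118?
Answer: -472*√35 ≈ -2792.4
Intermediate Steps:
t = √35 (t = √(((5 - 3) + 0)*(0 + 1/1) + 33) = √((2 + 0)*(0 + 1) + 33) = √(2*1 + 33) = √(2 + 33) = √35 ≈ 5.9161)
H = -472 (H = 4*(-118) = -472)
t*H = √35*(-472) = -472*√35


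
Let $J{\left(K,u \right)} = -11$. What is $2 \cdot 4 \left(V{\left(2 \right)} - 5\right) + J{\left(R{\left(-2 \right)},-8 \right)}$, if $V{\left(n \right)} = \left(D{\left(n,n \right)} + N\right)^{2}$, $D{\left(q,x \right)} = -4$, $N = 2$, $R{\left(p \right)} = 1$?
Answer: $-19$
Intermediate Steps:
$V{\left(n \right)} = 4$ ($V{\left(n \right)} = \left(-4 + 2\right)^{2} = \left(-2\right)^{2} = 4$)
$2 \cdot 4 \left(V{\left(2 \right)} - 5\right) + J{\left(R{\left(-2 \right)},-8 \right)} = 2 \cdot 4 \left(4 - 5\right) - 11 = 2 \cdot 4 \left(-1\right) - 11 = 2 \left(-4\right) - 11 = -8 - 11 = -19$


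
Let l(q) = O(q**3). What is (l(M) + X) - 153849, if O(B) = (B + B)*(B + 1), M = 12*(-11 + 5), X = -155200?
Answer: 278627083463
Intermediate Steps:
M = -72 (M = 12*(-6) = -72)
O(B) = 2*B*(1 + B) (O(B) = (2*B)*(1 + B) = 2*B*(1 + B))
l(q) = 2*q**3*(1 + q**3)
(l(M) + X) - 153849 = (2*(-72)**3*(1 + (-72)**3) - 155200) - 153849 = (2*(-373248)*(1 - 373248) - 155200) - 153849 = (2*(-373248)*(-373247) - 155200) - 153849 = (278627392512 - 155200) - 153849 = 278627237312 - 153849 = 278627083463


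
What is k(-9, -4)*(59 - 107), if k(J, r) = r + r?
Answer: 384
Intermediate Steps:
k(J, r) = 2*r
k(-9, -4)*(59 - 107) = (2*(-4))*(59 - 107) = -8*(-48) = 384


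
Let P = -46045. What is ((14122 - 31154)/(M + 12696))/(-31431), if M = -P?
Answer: 17032/1846288371 ≈ 9.2250e-6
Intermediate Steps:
M = 46045 (M = -1*(-46045) = 46045)
((14122 - 31154)/(M + 12696))/(-31431) = ((14122 - 31154)/(46045 + 12696))/(-31431) = -17032/58741*(-1/31431) = 17032/1846288371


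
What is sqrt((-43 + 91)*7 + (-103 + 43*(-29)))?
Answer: 13*I*sqrt(6) ≈ 31.843*I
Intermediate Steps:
sqrt((-43 + 91)*7 + (-103 + 43*(-29))) = sqrt(48*7 + (-103 - 1247)) = sqrt(336 - 1350) = sqrt(-1014) = 13*I*sqrt(6)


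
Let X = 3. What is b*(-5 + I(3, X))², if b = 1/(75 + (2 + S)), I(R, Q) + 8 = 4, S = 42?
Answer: 81/119 ≈ 0.68067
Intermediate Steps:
I(R, Q) = -4 (I(R, Q) = -8 + 4 = -4)
b = 1/119 (b = 1/(75 + (2 + 42)) = 1/(75 + 44) = 1/119 ≈ 0.0084034)
b*(-5 + I(3, X))² = (-5 - 4)²/119 = (1/119)*(-9)² = (1/119)*81 = 81/119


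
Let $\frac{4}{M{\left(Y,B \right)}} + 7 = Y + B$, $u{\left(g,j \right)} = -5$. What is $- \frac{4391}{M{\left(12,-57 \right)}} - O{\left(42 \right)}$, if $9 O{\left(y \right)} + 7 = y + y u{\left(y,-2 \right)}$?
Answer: $\frac{513922}{9} \approx 57102.0$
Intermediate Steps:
$M{\left(Y,B \right)} = \frac{4}{-7 + B + Y}$ ($M{\left(Y,B \right)} = \frac{4}{-7 + \left(Y + B\right)} = \frac{4}{-7 + \left(B + Y\right)} = \frac{4}{-7 + B + Y}$)
$O{\left(y \right)} = - \frac{7}{9} - \frac{4 y}{9}$ ($O{\left(y \right)} = - \frac{7}{9} + \frac{y + y \left(-5\right)}{9} = - \frac{7}{9} + \frac{y - 5 y}{9} = - \frac{7}{9} + \frac{\left(-4\right) y}{9} = - \frac{7}{9} - \frac{4 y}{9}$)
$- \frac{4391}{M{\left(12,-57 \right)}} - O{\left(42 \right)} = - \frac{4391}{4 \frac{1}{-7 - 57 + 12}} - \left(- \frac{7}{9} - \frac{56}{3}\right) = - \frac{4391}{4 \frac{1}{-52}} - \left(- \frac{7}{9} - \frac{56}{3}\right) = - \frac{4391}{4 \left(- \frac{1}{52}\right)} - - \frac{175}{9} = - \frac{4391}{- \frac{1}{13}} + \frac{175}{9} = \left(-4391\right) \left(-13\right) + \frac{175}{9} = 57083 + \frac{175}{9} = \frac{513922}{9}$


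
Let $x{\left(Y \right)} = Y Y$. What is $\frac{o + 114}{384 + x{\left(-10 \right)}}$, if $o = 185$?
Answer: $\frac{299}{484} \approx 0.61777$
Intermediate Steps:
$x{\left(Y \right)} = Y^{2}$
$\frac{o + 114}{384 + x{\left(-10 \right)}} = \frac{185 + 114}{384 + \left(-10\right)^{2}} = \frac{299}{384 + 100} = \frac{299}{484}$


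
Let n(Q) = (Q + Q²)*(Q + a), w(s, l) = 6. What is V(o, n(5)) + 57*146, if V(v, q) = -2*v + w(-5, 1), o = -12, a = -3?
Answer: 8352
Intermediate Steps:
n(Q) = (-3 + Q)*(Q + Q²) (n(Q) = (Q + Q²)*(Q - 3) = (Q + Q²)*(-3 + Q) = (-3 + Q)*(Q + Q²))
V(v, q) = 6 - 2*v (V(v, q) = -2*v + 6 = 6 - 2*v)
V(o, n(5)) + 57*146 = (6 - 2*(-12)) + 57*146 = (6 + 24) + 8322 = 30 + 8322 = 8352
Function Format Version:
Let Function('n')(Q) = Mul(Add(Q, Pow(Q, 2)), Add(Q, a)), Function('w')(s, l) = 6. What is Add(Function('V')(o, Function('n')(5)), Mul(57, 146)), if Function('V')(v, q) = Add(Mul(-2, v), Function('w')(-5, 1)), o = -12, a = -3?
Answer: 8352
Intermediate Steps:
Function('n')(Q) = Mul(Add(-3, Q), Add(Q, Pow(Q, 2))) (Function('n')(Q) = Mul(Add(Q, Pow(Q, 2)), Add(Q, -3)) = Mul(Add(Q, Pow(Q, 2)), Add(-3, Q)) = Mul(Add(-3, Q), Add(Q, Pow(Q, 2))))
Function('V')(v, q) = Add(6, Mul(-2, v)) (Function('V')(v, q) = Add(Mul(-2, v), 6) = Add(6, Mul(-2, v)))
Add(Function('V')(o, Function('n')(5)), Mul(57, 146)) = Add(Add(6, Mul(-2, -12)), Mul(57, 146)) = Add(Add(6, 24), 8322) = Add(30, 8322) = 8352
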